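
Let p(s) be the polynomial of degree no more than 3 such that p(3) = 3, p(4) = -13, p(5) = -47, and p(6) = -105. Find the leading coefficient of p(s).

Write p(s) = as^3 + bs^2 + cs + d. Substituting each data point gives a linear system:
  27a + 9b + 3c + d = 3
  64a + 16b + 4c + d = -13
  125a + 25b + 5c + d = -47
  216a + 36b + 6c + d = -105
Solving the system yields a = -1, b = 3, c = 0, d = 3.
So p(s) = -s³ + 3s² + 3.
The leading coefficient is -1.

-1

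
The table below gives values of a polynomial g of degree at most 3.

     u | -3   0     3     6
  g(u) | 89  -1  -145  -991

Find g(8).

-2265

Write g(u) = au^3 + bu^2 + cu + d. Substituting each data point gives a linear system:
  -27a + 9b - 3c + d = 89
  d = -1
  27a + 9b + 3c + d = -145
  216a + 36b + 6c + d = -991
Solving the system yields a = -4, b = -3, c = -3, d = -1.
So g(u) = -4u³ - 3u² - 3u - 1.
Then g(8) = -2265.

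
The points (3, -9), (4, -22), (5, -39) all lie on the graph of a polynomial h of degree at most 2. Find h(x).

h(x) = -2x^2 + x + 6

Write h(x) = ax^2 + bx + c. Substituting each data point gives a linear system:
  9a + 3b + c = -9
  16a + 4b + c = -22
  25a + 5b + c = -39
Solving the system yields a = -2, b = 1, c = 6.
So h(x) = -2x^2 + x + 6.
Check: h(3) = -9. ✓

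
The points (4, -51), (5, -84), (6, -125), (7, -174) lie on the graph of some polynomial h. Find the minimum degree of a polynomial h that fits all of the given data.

Forward differences of the values at x = 4, 5, 6, 7:
  h  : -51  -84  -125  -174
  Δ  : -33  -41  -49
  Δ^2: -8  -8
  Δ^3: 0
The second differences are constant (-8) and nonzero, while all higher differences vanish, so the minimal degree is 2.

2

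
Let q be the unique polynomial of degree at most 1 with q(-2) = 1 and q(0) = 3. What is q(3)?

Write q(u) = au + b. Substituting each data point gives a linear system:
  -2a + b = 1
  b = 3
Solving the system yields a = 1, b = 3.
So q(u) = u + 3.
Then q(3) = 6.

6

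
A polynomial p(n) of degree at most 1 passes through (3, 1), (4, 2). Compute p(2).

0

Using the Lagrange interpolation formula with nodes 3, 4:
  L_0(n) = (n - 4) / -1
  L_1(n) = (n - 3) / 1
Then p(n) = 1·L_0(n) + 2·L_1(n).
Expanding and collecting terms gives p(n) = n - 2.
Evaluating at n = 2: p(2) = 0.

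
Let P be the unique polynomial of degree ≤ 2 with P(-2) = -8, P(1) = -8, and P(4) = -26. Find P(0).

Forward differences of the values at u = -2, 1, 4:
  P  : -8  -8  -26
  Δ  : 0  -18
  Δ^2: -18
The second differences are constant, confirming degree 2.
Interpolating (Newton forward form) and evaluating at u = 0 gives P(0) = -6.

-6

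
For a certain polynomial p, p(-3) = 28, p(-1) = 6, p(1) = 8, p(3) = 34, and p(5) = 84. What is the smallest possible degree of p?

Forward differences of the values at s = -3, -1, 1, 3, 5:
  p  : 28  6  8  34  84
  Δ  : -22  2  26  50
  Δ^2: 24  24  24
  Δ^3: 0  0
  Δ^4: 0
The second differences are constant (24) and nonzero, while all higher differences vanish, so the minimal degree is 2.

2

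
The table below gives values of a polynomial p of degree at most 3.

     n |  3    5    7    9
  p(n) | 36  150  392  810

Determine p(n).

p(n) = n^3 + n^2

Write p(n) = an^3 + bn^2 + cn + d. Substituting each data point gives a linear system:
  27a + 9b + 3c + d = 36
  125a + 25b + 5c + d = 150
  343a + 49b + 7c + d = 392
  729a + 81b + 9c + d = 810
Solving the system yields a = 1, b = 1, c = 0, d = 0.
So p(n) = n^3 + n^2.
Check: p(5) = 150. ✓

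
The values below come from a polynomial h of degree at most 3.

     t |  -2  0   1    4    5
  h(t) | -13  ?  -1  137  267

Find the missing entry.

-3

The 4 known points determine the degree-3 polynomial uniquely.
Write h(t) = at^3 + bt^2 + ct + d. Substituting each data point gives a linear system:
  -8a + 4b - 2c + d = -13
  a + b + c + d = -1
  64a + 16b + 4c + d = 137
  125a + 25b + 5c + d = 267
Solving the system yields a = 2, b = 1, c = -1, d = -3.
So h(t) = 2t^3 + t^2 - t - 3.
Then h(0) = -3.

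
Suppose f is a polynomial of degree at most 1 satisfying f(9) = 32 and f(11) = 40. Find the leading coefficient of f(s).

Write f(s) = as + b. Substituting each data point gives a linear system:
  9a + b = 32
  11a + b = 40
Solving the system yields a = 4, b = -4.
So f(s) = 4s - 4.
The leading coefficient is 4.

4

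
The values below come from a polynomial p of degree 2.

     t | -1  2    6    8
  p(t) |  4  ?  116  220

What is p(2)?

4

The 3 known points determine the degree-2 polynomial uniquely.
Write p(t) = at^2 + bt + c. Substituting each data point gives a linear system:
  a - b + c = 4
  36a + 6b + c = 116
  64a + 8b + c = 220
Solving the system yields a = 4, b = -4, c = -4.
So p(t) = 4t² - 4t - 4.
Then p(2) = 4.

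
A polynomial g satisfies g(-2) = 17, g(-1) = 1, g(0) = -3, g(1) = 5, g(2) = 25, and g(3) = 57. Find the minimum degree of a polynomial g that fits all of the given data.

Forward differences of the values at t = -2, -1, 0, 1, 2, 3:
  g  : 17  1  -3  5  25  57
  Δ  : -16  -4  8  20  32
  Δ^2: 12  12  12  12
  Δ^3: 0  0  0
  Δ^4: 0  0
  Δ^5: 0
The second differences are constant (12) and nonzero, while all higher differences vanish, so the minimal degree is 2.

2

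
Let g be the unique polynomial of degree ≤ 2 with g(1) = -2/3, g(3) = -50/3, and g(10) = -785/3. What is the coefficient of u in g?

Write g(u) = au^2 + bu + c. Substituting each data point gives a linear system:
  a + b + c = -2/3
  9a + 3b + c = -50/3
  100a + 10b + c = -785/3
Solving the system yields a = -3, b = 4, c = -5/3.
So g(u) = -3u^2 + 4u - 5/3.
The coefficient of u is 4.

4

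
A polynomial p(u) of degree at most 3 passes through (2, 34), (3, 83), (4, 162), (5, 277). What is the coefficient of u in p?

Write p(u) = au^3 + bu^2 + cu + d. Substituting each data point gives a linear system:
  8a + 4b + 2c + d = 34
  27a + 9b + 3c + d = 83
  64a + 16b + 4c + d = 162
  125a + 25b + 5c + d = 277
Solving the system yields a = 1, b = 6, c = 0, d = 2.
So p(u) = u^3 + 6u^2 + 2.
The coefficient of u is 0.

0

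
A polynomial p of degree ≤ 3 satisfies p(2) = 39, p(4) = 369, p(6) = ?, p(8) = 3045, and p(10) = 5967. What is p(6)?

1275

The 4 known points determine the degree-3 polynomial uniquely.
Write p(t) = at^3 + bt^2 + ct + d. Substituting each data point gives a linear system:
  8a + 4b + 2c + d = 39
  64a + 16b + 4c + d = 369
  512a + 64b + 8c + d = 3045
  1000a + 100b + 10c + d = 5967
Solving the system yields a = 6, b = 0, c = -3, d = -3.
So p(t) = 6t³ - 3t - 3.
Then p(6) = 1275.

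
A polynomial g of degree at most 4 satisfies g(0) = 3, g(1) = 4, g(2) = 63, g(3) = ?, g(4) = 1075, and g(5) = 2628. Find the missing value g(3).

On equispaced nodes a degree-4 polynomial has vanishing fifth forward difference, so
  - g(0) + 5·g(1) - 10·g(2) + 10·g(3) - 5·g(4) + g(5) = 0.
Substituting the known values and solving for g(3):
  10·g(3) = 3360
  g(3) = 336.

336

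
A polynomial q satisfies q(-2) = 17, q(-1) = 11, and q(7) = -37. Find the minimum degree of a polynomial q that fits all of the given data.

Divided differences on the nodes -2, -1, 7:
  order 0: 17  11  -37
  order 1: -6  -6
  order 2: 0
The order-1 divided differences are all -6 (nonzero) and every higher order vanishes, so the data lies on a polynomial of degree exactly 1.

1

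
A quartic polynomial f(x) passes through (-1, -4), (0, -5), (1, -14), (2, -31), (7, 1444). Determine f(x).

f(x) = x^4 - 2x^3 - 5x^2 - 3x - 5

Write f(x) = ax^4 + bx^3 + cx^2 + dx + e. Substituting each data point gives a linear system:
  a - b + c - d + e = -4
  e = -5
  a + b + c + d + e = -14
  16a + 8b + 4c + 2d + e = -31
  2401a + 343b + 49c + 7d + e = 1444
Solving the system yields a = 1, b = -2, c = -5, d = -3, e = -5.
So f(x) = x^4 - 2x^3 - 5x^2 - 3x - 5.
Check: f(7) = 1444. ✓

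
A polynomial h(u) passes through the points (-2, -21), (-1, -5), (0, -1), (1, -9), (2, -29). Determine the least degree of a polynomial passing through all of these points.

2

Forward differences of the values at u = -2, -1, 0, 1, 2:
  h  : -21  -5  -1  -9  -29
  Δ  : 16  4  -8  -20
  Δ^2: -12  -12  -12
  Δ^3: 0  0
  Δ^4: 0
The second differences are constant (-12) and nonzero, while all higher differences vanish, so the minimal degree is 2.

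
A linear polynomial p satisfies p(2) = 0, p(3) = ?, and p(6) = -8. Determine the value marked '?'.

The 2 known points determine the degree-1 polynomial uniquely.
Write p(x) = ax + b. Substituting each data point gives a linear system:
  2a + b = 0
  6a + b = -8
Solving the system yields a = -2, b = 4.
So p(x) = -2x + 4.
Then p(3) = -2.

-2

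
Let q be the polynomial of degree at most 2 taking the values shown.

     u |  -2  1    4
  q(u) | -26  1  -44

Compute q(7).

-161

Using the Lagrange interpolation formula with nodes -2, 1, 4:
  L_0(u) = (u - 1)(u - 4) / 18
  L_1(u) = (u + 2)(u - 4) / -9
  L_2(u) = (u + 2)(u - 1) / 18
Then q(u) = -26·L_0(u) + 1·L_1(u) - 44·L_2(u).
Expanding and collecting terms gives q(u) = -4u^2 + 5u.
Evaluating at u = 7: q(7) = -161.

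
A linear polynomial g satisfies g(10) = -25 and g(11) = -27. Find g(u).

g(u) = -2u - 5

Write g(u) = au + b. Substituting each data point gives a linear system:
  10a + b = -25
  11a + b = -27
Solving the system yields a = -2, b = -5.
So g(u) = -2u - 5.
Check: g(11) = -27. ✓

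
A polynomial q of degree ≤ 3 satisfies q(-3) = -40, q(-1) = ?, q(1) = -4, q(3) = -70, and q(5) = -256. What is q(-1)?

-10

The 4 known points determine the degree-3 polynomial uniquely.
Write q(n) = an^3 + bn^2 + cn + d. Substituting each data point gives a linear system:
  -27a + 9b - 3c + d = -40
  a + b + c + d = -4
  27a + 9b + 3c + d = -70
  125a + 25b + 5c + d = -256
Solving the system yields a = -1, b = -6, c = 4, d = -1.
So q(n) = -n³ - 6n² + 4n - 1.
Then q(-1) = -10.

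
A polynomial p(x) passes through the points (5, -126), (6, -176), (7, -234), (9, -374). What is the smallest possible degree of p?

2

Divided differences on the nodes 5, 6, 7, 9:
  order 0: -126  -176  -234  -374
  order 1: -50  -58  -70
  order 2: -4  -4
  order 3: 0
The order-2 divided differences are all -4 (nonzero) and every higher order vanishes, so the data lies on a polynomial of degree exactly 2.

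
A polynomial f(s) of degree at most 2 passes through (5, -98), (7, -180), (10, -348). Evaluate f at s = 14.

-656

Write f(s) = as^2 + bs + c. Substituting each data point gives a linear system:
  25a + 5b + c = -98
  49a + 7b + c = -180
  100a + 10b + c = -348
Solving the system yields a = -3, b = -5, c = 2.
So f(s) = -3s^2 - 5s + 2.
Then f(14) = -656.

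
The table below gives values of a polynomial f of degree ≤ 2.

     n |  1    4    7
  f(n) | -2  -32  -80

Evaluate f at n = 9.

-122

Write f(n) = an^2 + bn + c. Substituting each data point gives a linear system:
  a + b + c = -2
  16a + 4b + c = -32
  49a + 7b + c = -80
Solving the system yields a = -1, b = -5, c = 4.
So f(n) = -n^2 - 5n + 4.
Then f(9) = -122.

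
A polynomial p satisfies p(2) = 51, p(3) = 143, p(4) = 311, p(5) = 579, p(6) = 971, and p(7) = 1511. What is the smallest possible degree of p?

3

Forward differences of the values at s = 2, 3, 4, 5, 6, 7:
  p  : 51  143  311  579  971  1511
  Δ  : 92  168  268  392  540
  Δ^2: 76  100  124  148
  Δ^3: 24  24  24
  Δ^4: 0  0
  Δ^5: 0
The third differences are constant (24) and nonzero, while all higher differences vanish, so the minimal degree is 3.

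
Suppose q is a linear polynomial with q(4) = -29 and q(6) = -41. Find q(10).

Using the Lagrange interpolation formula with nodes 4, 6:
  L_0(s) = (s - 6) / -2
  L_1(s) = (s - 4) / 2
Then q(s) = -29·L_0(s) - 41·L_1(s).
Expanding and collecting terms gives q(s) = -6s - 5.
Evaluating at s = 10: q(10) = -65.

-65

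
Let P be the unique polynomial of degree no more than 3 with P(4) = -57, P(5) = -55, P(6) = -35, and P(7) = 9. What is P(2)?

-31

Write P(u) = au^3 + bu^2 + cu + d. Substituting each data point gives a linear system:
  64a + 16b + 4c + d = -57
  125a + 25b + 5c + d = -55
  216a + 36b + 6c + d = -35
  343a + 49b + 7c + d = 9
Solving the system yields a = 1, b = -6, c = -5, d = -5.
So P(u) = u³ - 6u² - 5u - 5.
Then P(2) = -31.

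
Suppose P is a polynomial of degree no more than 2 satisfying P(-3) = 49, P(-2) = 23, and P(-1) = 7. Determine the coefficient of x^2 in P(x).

5

Write P(x) = ax^2 + bx + c. Substituting each data point gives a linear system:
  9a - 3b + c = 49
  4a - 2b + c = 23
  a - b + c = 7
Solving the system yields a = 5, b = -1, c = 1.
So P(x) = 5x^2 - x + 1.
The leading coefficient is 5.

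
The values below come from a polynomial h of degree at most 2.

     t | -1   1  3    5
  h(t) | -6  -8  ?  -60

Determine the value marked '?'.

-26

The 3 known points determine the degree-2 polynomial uniquely.
Write h(t) = at^2 + bt + c. Substituting each data point gives a linear system:
  a - b + c = -6
  a + b + c = -8
  25a + 5b + c = -60
Solving the system yields a = -2, b = -1, c = -5.
So h(t) = -2t^2 - t - 5.
Then h(3) = -26.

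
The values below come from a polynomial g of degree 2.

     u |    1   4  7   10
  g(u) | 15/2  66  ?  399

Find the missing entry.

On equispaced nodes a degree-2 polynomial has vanishing third forward difference, so
  - g(1) + 3·g(4) - 3·g(7) + g(10) = 0.
Substituting the known values and solving for g(7):
  -3·g(7) = -1179/2
  g(7) = 393/2.

393/2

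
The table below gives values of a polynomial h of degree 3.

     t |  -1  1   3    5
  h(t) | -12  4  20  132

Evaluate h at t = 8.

Forward differences of the values at t = -1, 1, 3, 5:
  h  : -12  4  20  132
  Δ  : 16  16  112
  Δ^2: 0  96
  Δ^3: 96
The third differences are constant, confirming degree 3.
Interpolating (Newton forward form) and evaluating at t = 8 gives h(8) = 690.

690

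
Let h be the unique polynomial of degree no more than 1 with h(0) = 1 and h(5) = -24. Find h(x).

Write h(x) = ax + b. Substituting each data point gives a linear system:
  b = 1
  5a + b = -24
Solving the system yields a = -5, b = 1.
So h(x) = -5x + 1.
Check: h(5) = -24. ✓

h(x) = -5x + 1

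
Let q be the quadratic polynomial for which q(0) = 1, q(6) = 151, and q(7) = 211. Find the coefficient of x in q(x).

-5

Write q(x) = ax^2 + bx + c. Substituting each data point gives a linear system:
  c = 1
  36a + 6b + c = 151
  49a + 7b + c = 211
Solving the system yields a = 5, b = -5, c = 1.
So q(x) = 5x^2 - 5x + 1.
The coefficient of x is -5.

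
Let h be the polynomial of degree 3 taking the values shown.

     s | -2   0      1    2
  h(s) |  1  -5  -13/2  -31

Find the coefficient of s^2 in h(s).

Write h(s) = as^3 + bs^2 + cs + d. Substituting each data point gives a linear system:
  -8a + 4b - 2c + d = 1
  d = -5
  a + b + c + d = -13/2
  8a + 4b + 2c + d = -31
Solving the system yields a = -3, b = -5/2, c = 4, d = -5.
So h(s) = -3s^3 - (5/2)s^2 + 4s - 5.
The coefficient of s^2 is -5/2.

-5/2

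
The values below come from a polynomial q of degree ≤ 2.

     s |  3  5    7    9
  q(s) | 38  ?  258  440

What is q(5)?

124

The 3 known points determine the degree-2 polynomial uniquely.
Write q(s) = as^2 + bs + c. Substituting each data point gives a linear system:
  9a + 3b + c = 38
  49a + 7b + c = 258
  81a + 9b + c = 440
Solving the system yields a = 6, b = -5, c = -1.
So q(s) = 6s² - 5s - 1.
Then q(5) = 124.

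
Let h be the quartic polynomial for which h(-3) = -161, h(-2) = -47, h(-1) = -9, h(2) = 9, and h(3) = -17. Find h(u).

h(u) = -u^4 + 2u^3 - u^2 + 6u + 1

Using the Lagrange interpolation formula with nodes -3, -2, -1, 2, 3:
  L_0(u) = (u + 2)(u + 1)(u - 2)(u - 3) / 60
  L_1(u) = (u + 3)(u + 1)(u - 2)(u - 3) / -20
  L_2(u) = (u + 3)(u + 2)(u - 2)(u - 3) / 24
  L_3(u) = (u + 3)(u + 2)(u + 1)(u - 3) / -60
  L_4(u) = (u + 3)(u + 2)(u + 1)(u - 2) / 120
Then h(u) = -161·L_0(u) - 47·L_1(u) - 9·L_2(u) + 9·L_3(u) - 17·L_4(u).
Expanding and collecting terms gives h(u) = -u⁴ + 2u³ - u² + 6u + 1.
Check: h(3) = -17. ✓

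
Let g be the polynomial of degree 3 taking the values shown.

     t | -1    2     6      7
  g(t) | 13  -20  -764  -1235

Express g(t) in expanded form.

g(t) = -4t^3 + 3t^2 - 2t + 4

Write g(t) = at^3 + bt^2 + ct + d. Substituting each data point gives a linear system:
  -a + b - c + d = 13
  8a + 4b + 2c + d = -20
  216a + 36b + 6c + d = -764
  343a + 49b + 7c + d = -1235
Solving the system yields a = -4, b = 3, c = -2, d = 4.
So g(t) = -4t^3 + 3t^2 - 2t + 4.
Check: g(-1) = 13. ✓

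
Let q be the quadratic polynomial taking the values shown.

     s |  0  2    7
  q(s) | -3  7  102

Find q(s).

Using the Lagrange interpolation formula with nodes 0, 2, 7:
  L_0(s) = (s - 2)(s - 7) / 14
  L_1(s) = s(s - 7) / -10
  L_2(s) = s(s - 2) / 35
Then q(s) = -3·L_0(s) + 7·L_1(s) + 102·L_2(s).
Expanding and collecting terms gives q(s) = 2s² + s - 3.
Check: q(7) = 102. ✓

q(s) = 2s^2 + s - 3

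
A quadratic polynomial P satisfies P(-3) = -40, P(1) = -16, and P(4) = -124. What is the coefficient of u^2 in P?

-6

Write P(u) = au^2 + bu + c. Substituting each data point gives a linear system:
  9a - 3b + c = -40
  a + b + c = -16
  16a + 4b + c = -124
Solving the system yields a = -6, b = -6, c = -4.
So P(u) = -6u^2 - 6u - 4.
The leading coefficient is -6.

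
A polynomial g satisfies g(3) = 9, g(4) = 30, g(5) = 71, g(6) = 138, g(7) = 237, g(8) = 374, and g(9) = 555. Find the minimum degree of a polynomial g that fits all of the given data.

Forward differences of the values at u = 3, 4, 5, 6, 7, 8, 9:
  g  : 9  30  71  138  237  374  555
  Δ  : 21  41  67  99  137  181
  Δ^2: 20  26  32  38  44
  Δ^3: 6  6  6  6
  Δ^4: 0  0  0
  Δ^5: 0  0
  Δ^6: 0
The third differences are constant (6) and nonzero, while all higher differences vanish, so the minimal degree is 3.

3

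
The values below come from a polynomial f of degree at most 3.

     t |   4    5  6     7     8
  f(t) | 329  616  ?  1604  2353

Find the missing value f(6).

On equispaced nodes a degree-3 polynomial has vanishing fourth forward difference, so
  f(4) - 4·f(5) + 6·f(6) - 4·f(7) + f(8) = 0.
Substituting the known values and solving for f(6):
  6·f(6) = 6198
  f(6) = 1033.

1033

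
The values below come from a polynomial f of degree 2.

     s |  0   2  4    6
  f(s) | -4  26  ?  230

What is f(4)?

The 3 known points determine the degree-2 polynomial uniquely.
Write f(s) = as^2 + bs + c. Substituting each data point gives a linear system:
  c = -4
  4a + 2b + c = 26
  36a + 6b + c = 230
Solving the system yields a = 6, b = 3, c = -4.
So f(s) = 6s² + 3s - 4.
Then f(4) = 104.

104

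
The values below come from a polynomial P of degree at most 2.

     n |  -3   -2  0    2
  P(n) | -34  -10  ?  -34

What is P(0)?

The 3 known points determine the degree-2 polynomial uniquely.
Write P(n) = an^2 + bn + c. Substituting each data point gives a linear system:
  9a - 3b + c = -34
  4a - 2b + c = -10
  4a + 2b + c = -34
Solving the system yields a = -6, b = -6, c = 2.
So P(n) = -6n^2 - 6n + 2.
Then P(0) = 2.

2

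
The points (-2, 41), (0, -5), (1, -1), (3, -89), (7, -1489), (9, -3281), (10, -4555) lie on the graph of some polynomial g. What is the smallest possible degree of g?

Divided differences on the nodes -2, 0, 1, 3, 7, 9, 10:
  order 0: 41  -5  -1  -89  -1489  -3281  -4555
  order 1: -23  4  -44  -350  -896  -1274
  order 2: 9  -16  -51  -91  -126
  order 3: -5  -5  -5  -5
  order 4: 0  0  0
  order 5: 0  0
  order 6: 0
The order-3 divided differences are all -5 (nonzero) and every higher order vanishes, so the data lies on a polynomial of degree exactly 3.

3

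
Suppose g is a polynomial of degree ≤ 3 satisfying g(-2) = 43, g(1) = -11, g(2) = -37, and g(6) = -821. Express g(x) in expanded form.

g(x) = -4x^3 + 2x^2 - 4x - 5

Write g(x) = ax^3 + bx^2 + cx + d. Substituting each data point gives a linear system:
  -8a + 4b - 2c + d = 43
  a + b + c + d = -11
  8a + 4b + 2c + d = -37
  216a + 36b + 6c + d = -821
Solving the system yields a = -4, b = 2, c = -4, d = -5.
So g(x) = -4x³ + 2x² - 4x - 5.
Check: g(2) = -37. ✓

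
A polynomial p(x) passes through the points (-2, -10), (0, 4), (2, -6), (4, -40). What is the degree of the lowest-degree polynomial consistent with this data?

2

Forward differences of the values at x = -2, 0, 2, 4:
  p  : -10  4  -6  -40
  Δ  : 14  -10  -34
  Δ^2: -24  -24
  Δ^3: 0
The second differences are constant (-24) and nonzero, while all higher differences vanish, so the minimal degree is 2.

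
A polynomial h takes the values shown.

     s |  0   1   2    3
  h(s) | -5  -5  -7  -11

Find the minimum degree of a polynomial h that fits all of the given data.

2

Forward differences of the values at s = 0, 1, 2, 3:
  h  : -5  -5  -7  -11
  Δ  : 0  -2  -4
  Δ^2: -2  -2
  Δ^3: 0
The second differences are constant (-2) and nonzero, while all higher differences vanish, so the minimal degree is 2.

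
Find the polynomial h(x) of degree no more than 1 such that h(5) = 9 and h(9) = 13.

Using the Lagrange interpolation formula with nodes 5, 9:
  L_0(x) = (x - 9) / -4
  L_1(x) = (x - 5) / 4
Then h(x) = 9·L_0(x) + 13·L_1(x).
Expanding and collecting terms gives h(x) = x + 4.
Check: h(9) = 13. ✓

h(x) = x + 4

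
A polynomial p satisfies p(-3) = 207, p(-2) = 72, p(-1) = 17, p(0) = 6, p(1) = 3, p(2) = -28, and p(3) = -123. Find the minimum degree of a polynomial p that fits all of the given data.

3

Forward differences of the values at x = -3, -2, -1, 0, 1, 2, 3:
  p  : 207  72  17  6  3  -28  -123
  Δ  : -135  -55  -11  -3  -31  -95
  Δ^2: 80  44  8  -28  -64
  Δ^3: -36  -36  -36  -36
  Δ^4: 0  0  0
  Δ^5: 0  0
  Δ^6: 0
The third differences are constant (-36) and nonzero, while all higher differences vanish, so the minimal degree is 3.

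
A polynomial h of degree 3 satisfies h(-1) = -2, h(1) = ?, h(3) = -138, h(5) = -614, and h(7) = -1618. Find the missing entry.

2

The 4 known points determine the degree-3 polynomial uniquely.
Write h(t) = at^3 + bt^2 + ct + d. Substituting each data point gives a linear system:
  -a + b - c + d = -2
  27a + 9b + 3c + d = -138
  125a + 25b + 5c + d = -614
  343a + 49b + 7c + d = -1618
Solving the system yields a = -4, b = -6, c = 6, d = 6.
So h(t) = -4t^3 - 6t^2 + 6t + 6.
Then h(1) = 2.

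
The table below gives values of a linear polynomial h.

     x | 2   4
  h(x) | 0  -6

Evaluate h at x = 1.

3

Using the Lagrange interpolation formula with nodes 2, 4:
  L_0(x) = (x - 4) / -2
  L_1(x) = (x - 2) / 2
Then h(x) = 0·L_0(x) - 6·L_1(x).
Expanding and collecting terms gives h(x) = -3x + 6.
Evaluating at x = 1: h(1) = 3.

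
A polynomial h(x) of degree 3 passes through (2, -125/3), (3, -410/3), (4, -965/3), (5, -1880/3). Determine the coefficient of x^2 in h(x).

0

Write h(x) = ax^3 + bx^2 + cx + d. Substituting each data point gives a linear system:
  8a + 4b + 2c + d = -125/3
  27a + 9b + 3c + d = -410/3
  64a + 16b + 4c + d = -965/3
  125a + 25b + 5c + d = -1880/3
Solving the system yields a = -5, b = 0, c = 0, d = -5/3.
So h(x) = -5x³ - 5/3.
The coefficient of x^2 is 0.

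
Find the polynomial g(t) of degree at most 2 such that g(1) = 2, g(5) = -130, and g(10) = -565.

Write g(t) = at^2 + bt + c. Substituting each data point gives a linear system:
  a + b + c = 2
  25a + 5b + c = -130
  100a + 10b + c = -565
Solving the system yields a = -6, b = 3, c = 5.
So g(t) = -6t^2 + 3t + 5.
Check: g(5) = -130. ✓

g(t) = -6t^2 + 3t + 5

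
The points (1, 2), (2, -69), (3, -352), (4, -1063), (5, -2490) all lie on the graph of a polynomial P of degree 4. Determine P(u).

Write P(u) = au^4 + bu^3 + cu^2 + du + e. Substituting each data point gives a linear system:
  a + b + c + d + e = 2
  16a + 8b + 4c + 2d + e = -69
  81a + 27b + 9c + 3d + e = -352
  256a + 64b + 16c + 4d + e = -1063
  625a + 125b + 25c + 5d + e = -2490
Solving the system yields a = -3, b = -6, c = 5, d = 1, e = 5.
So P(u) = -3u^4 - 6u^3 + 5u^2 + u + 5.
Check: P(2) = -69. ✓

P(u) = -3u^4 - 6u^3 + 5u^2 + u + 5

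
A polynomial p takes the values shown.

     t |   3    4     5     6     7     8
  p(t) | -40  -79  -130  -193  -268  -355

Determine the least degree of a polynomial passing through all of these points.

2

Forward differences of the values at t = 3, 4, 5, 6, 7, 8:
  p  : -40  -79  -130  -193  -268  -355
  Δ  : -39  -51  -63  -75  -87
  Δ^2: -12  -12  -12  -12
  Δ^3: 0  0  0
  Δ^4: 0  0
  Δ^5: 0
The second differences are constant (-12) and nonzero, while all higher differences vanish, so the minimal degree is 2.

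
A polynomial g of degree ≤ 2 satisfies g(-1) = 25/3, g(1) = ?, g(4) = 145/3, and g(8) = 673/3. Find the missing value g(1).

The 3 known points determine the degree-2 polynomial uniquely.
Write g(n) = an^2 + bn + c. Substituting each data point gives a linear system:
  a - b + c = 25/3
  16a + 4b + c = 145/3
  64a + 8b + c = 673/3
Solving the system yields a = 4, b = -4, c = 1/3.
So g(n) = 4n^2 - 4n + 1/3.
Then g(1) = 1/3.

1/3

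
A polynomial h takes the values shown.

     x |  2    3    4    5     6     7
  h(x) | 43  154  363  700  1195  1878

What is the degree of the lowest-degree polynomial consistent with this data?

Forward differences of the values at x = 2, 3, 4, 5, 6, 7:
  h  : 43  154  363  700  1195  1878
  Δ  : 111  209  337  495  683
  Δ^2: 98  128  158  188
  Δ^3: 30  30  30
  Δ^4: 0  0
  Δ^5: 0
The third differences are constant (30) and nonzero, while all higher differences vanish, so the minimal degree is 3.

3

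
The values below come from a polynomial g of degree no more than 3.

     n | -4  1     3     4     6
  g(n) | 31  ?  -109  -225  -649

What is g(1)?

The 4 known points determine the degree-3 polynomial uniquely.
Write g(n) = an^3 + bn^2 + cn + d. Substituting each data point gives a linear system:
  -64a + 16b - 4c + d = 31
  27a + 9b + 3c + d = -109
  64a + 16b + 4c + d = -225
  216a + 36b + 6c + d = -649
Solving the system yields a = -2, b = -6, c = 0, d = -1.
So g(n) = -2n^3 - 6n^2 - 1.
Then g(1) = -9.

-9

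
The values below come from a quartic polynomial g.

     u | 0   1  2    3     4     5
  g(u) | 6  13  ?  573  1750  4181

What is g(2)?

The 5 known points determine the degree-4 polynomial uniquely.
Write g(u) = au^4 + bu^3 + cu^2 + du + e. Substituting each data point gives a linear system:
  e = 6
  a + b + c + d + e = 13
  81a + 27b + 9c + 3d + e = 573
  256a + 64b + 16c + 4d + e = 1750
  625a + 125b + 25c + 5d + e = 4181
Solving the system yields a = 6, b = 4, c = -3, d = 0, e = 6.
So g(u) = 6u^4 + 4u^3 - 3u^2 + 6.
Then g(2) = 122.

122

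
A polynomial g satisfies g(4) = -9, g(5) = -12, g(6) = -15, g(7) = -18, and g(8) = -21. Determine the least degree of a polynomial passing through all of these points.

1

Forward differences of the values at s = 4, 5, 6, 7, 8:
  g  : -9  -12  -15  -18  -21
  Δ  : -3  -3  -3  -3
  Δ^2: 0  0  0
  Δ^3: 0  0
  Δ^4: 0
The first differences are constant (-3) and nonzero, while all higher differences vanish, so the minimal degree is 1.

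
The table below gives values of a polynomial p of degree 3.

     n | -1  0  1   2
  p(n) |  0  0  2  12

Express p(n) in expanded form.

p(n) = n^3 + n^2

Using the Lagrange interpolation formula with nodes -1, 0, 1, 2:
  L_0(n) = n(n - 1)(n - 2) / -6
  L_1(n) = (n + 1)(n - 1)(n - 2) / 2
  L_2(n) = (n + 1)n(n - 2) / -2
  L_3(n) = (n + 1)n(n - 1) / 6
Then p(n) = 0·L_0(n) + 0·L_1(n) + 2·L_2(n) + 12·L_3(n).
Expanding and collecting terms gives p(n) = n^3 + n^2.
Check: p(2) = 12. ✓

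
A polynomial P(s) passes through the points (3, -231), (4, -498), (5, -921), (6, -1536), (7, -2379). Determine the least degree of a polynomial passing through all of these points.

3

Forward differences of the values at s = 3, 4, 5, 6, 7:
  P  : -231  -498  -921  -1536  -2379
  Δ  : -267  -423  -615  -843
  Δ^2: -156  -192  -228
  Δ^3: -36  -36
  Δ^4: 0
The third differences are constant (-36) and nonzero, while all higher differences vanish, so the minimal degree is 3.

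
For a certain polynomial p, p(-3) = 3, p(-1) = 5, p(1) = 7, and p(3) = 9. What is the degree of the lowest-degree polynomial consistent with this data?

1

Forward differences of the values at t = -3, -1, 1, 3:
  p  : 3  5  7  9
  Δ  : 2  2  2
  Δ^2: 0  0
  Δ^3: 0
The first differences are constant (2) and nonzero, while all higher differences vanish, so the minimal degree is 1.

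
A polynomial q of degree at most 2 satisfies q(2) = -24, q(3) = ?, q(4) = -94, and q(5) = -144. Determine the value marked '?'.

The 3 known points determine the degree-2 polynomial uniquely.
Write q(u) = au^2 + bu + c. Substituting each data point gives a linear system:
  4a + 2b + c = -24
  16a + 4b + c = -94
  25a + 5b + c = -144
Solving the system yields a = -5, b = -5, c = 6.
So q(u) = -5u² - 5u + 6.
Then q(3) = -54.

-54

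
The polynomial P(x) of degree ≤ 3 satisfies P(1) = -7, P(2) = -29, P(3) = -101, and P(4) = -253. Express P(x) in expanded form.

P(x) = -5x^3 + 5x^2 - 2x - 5

Write P(x) = ax^3 + bx^2 + cx + d. Substituting each data point gives a linear system:
  a + b + c + d = -7
  8a + 4b + 2c + d = -29
  27a + 9b + 3c + d = -101
  64a + 16b + 4c + d = -253
Solving the system yields a = -5, b = 5, c = -2, d = -5.
So P(x) = -5x^3 + 5x^2 - 2x - 5.
Check: P(4) = -253. ✓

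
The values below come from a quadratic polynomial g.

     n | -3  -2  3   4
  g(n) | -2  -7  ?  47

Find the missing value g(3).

28

The 3 known points determine the degree-2 polynomial uniquely.
Write g(n) = an^2 + bn + c. Substituting each data point gives a linear system:
  9a - 3b + c = -2
  4a - 2b + c = -7
  16a + 4b + c = 47
Solving the system yields a = 2, b = 5, c = -5.
So g(n) = 2n^2 + 5n - 5.
Then g(3) = 28.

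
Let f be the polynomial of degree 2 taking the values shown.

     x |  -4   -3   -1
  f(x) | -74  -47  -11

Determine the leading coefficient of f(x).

Write f(x) = ax^2 + bx + c. Substituting each data point gives a linear system:
  16a - 4b + c = -74
  9a - 3b + c = -47
  a - b + c = -11
Solving the system yields a = -3, b = 6, c = -2.
So f(x) = -3x^2 + 6x - 2.
The leading coefficient is -3.

-3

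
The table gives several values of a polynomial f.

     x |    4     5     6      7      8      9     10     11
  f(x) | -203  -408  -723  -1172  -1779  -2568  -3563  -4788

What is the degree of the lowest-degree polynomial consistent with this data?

Forward differences of the values at x = 4, 5, 6, 7, 8, 9, 10, 11:
  f  : -203  -408  -723  -1172  -1779  -2568  -3563  -4788
  Δ  : -205  -315  -449  -607  -789  -995  -1225
  Δ^2: -110  -134  -158  -182  -206  -230
  Δ^3: -24  -24  -24  -24  -24
  Δ^4: 0  0  0  0
  Δ^5: 0  0  0
  Δ^6: 0  0
  Δ^7: 0
The third differences are constant (-24) and nonzero, while all higher differences vanish, so the minimal degree is 3.

3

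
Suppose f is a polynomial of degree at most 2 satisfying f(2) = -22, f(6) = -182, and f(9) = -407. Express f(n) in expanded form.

Write f(n) = an^2 + bn + c. Substituting each data point gives a linear system:
  4a + 2b + c = -22
  36a + 6b + c = -182
  81a + 9b + c = -407
Solving the system yields a = -5, b = 0, c = -2.
So f(n) = -5n² - 2.
Check: f(6) = -182. ✓

f(n) = -5n^2 - 2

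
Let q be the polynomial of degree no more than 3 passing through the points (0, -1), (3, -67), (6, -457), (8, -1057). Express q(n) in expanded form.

q(n) = -2n^3 - 4n - 1

Write q(n) = an^3 + bn^2 + cn + d. Substituting each data point gives a linear system:
  d = -1
  27a + 9b + 3c + d = -67
  216a + 36b + 6c + d = -457
  512a + 64b + 8c + d = -1057
Solving the system yields a = -2, b = 0, c = -4, d = -1.
So q(n) = -2n^3 - 4n - 1.
Check: q(6) = -457. ✓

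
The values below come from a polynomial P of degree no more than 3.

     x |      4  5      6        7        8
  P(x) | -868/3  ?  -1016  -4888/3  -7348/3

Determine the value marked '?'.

-1738/3

The 4 known points determine the degree-3 polynomial uniquely.
Write P(x) = ax^3 + bx^2 + cx + d. Substituting each data point gives a linear system:
  64a + 16b + 4c + d = -868/3
  216a + 36b + 6c + d = -1016
  343a + 49b + 7c + d = -4888/3
  512a + 64b + 8c + d = -7348/3
Solving the system yields a = -5, b = 5/3, c = 0, d = 4.
So P(x) = -5x^3 + (5/3)x^2 + 4.
Then P(5) = -1738/3.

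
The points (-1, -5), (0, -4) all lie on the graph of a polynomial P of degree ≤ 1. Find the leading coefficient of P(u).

Write P(u) = au + b. Substituting each data point gives a linear system:
  -a + b = -5
  b = -4
Solving the system yields a = 1, b = -4.
So P(u) = u - 4.
The leading coefficient is 1.

1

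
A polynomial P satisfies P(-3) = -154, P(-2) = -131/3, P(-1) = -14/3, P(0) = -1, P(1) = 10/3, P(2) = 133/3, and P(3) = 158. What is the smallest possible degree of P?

Forward differences of the values at n = -3, -2, -1, 0, 1, 2, 3:
  P  : -154  -131/3  -14/3  -1  10/3  133/3  158
  Δ  : 331/3  39  11/3  13/3  41  341/3
  Δ^2: -214/3  -106/3  2/3  110/3  218/3
  Δ^3: 36  36  36  36
  Δ^4: 0  0  0
  Δ^5: 0  0
  Δ^6: 0
The third differences are constant (36) and nonzero, while all higher differences vanish, so the minimal degree is 3.

3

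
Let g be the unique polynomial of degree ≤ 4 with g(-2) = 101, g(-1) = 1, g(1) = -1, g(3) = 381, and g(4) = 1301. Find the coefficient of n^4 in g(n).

Write g(n) = an^4 + bn^3 + cn^2 + dn + e. Substituting each data point gives a linear system:
  16a - 8b + 4c - 2d + e = 101
  a - b + c - d + e = 1
  a + b + c + d + e = -1
  81a + 27b + 9c + 3d + e = 381
  256a + 64b + 16c + 4d + e = 1301
Solving the system yields a = 6, b = -3, c = -3, d = 2, e = -3.
So g(n) = 6n^4 - 3n^3 - 3n^2 + 2n - 3.
The leading coefficient is 6.

6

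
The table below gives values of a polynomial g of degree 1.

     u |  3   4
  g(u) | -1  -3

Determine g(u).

Write g(u) = au + b. Substituting each data point gives a linear system:
  3a + b = -1
  4a + b = -3
Solving the system yields a = -2, b = 5.
So g(u) = -2u + 5.
Check: g(3) = -1. ✓

g(u) = -2u + 5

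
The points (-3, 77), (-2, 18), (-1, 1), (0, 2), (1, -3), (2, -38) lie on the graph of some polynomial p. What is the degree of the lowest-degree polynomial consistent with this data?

Forward differences of the values at u = -3, -2, -1, 0, 1, 2:
  p  : 77  18  1  2  -3  -38
  Δ  : -59  -17  1  -5  -35
  Δ^2: 42  18  -6  -30
  Δ^3: -24  -24  -24
  Δ^4: 0  0
  Δ^5: 0
The third differences are constant (-24) and nonzero, while all higher differences vanish, so the minimal degree is 3.

3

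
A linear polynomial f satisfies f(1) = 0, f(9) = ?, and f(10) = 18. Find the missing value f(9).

16

The 2 known points determine the degree-1 polynomial uniquely.
Write f(s) = as + b. Substituting each data point gives a linear system:
  a + b = 0
  10a + b = 18
Solving the system yields a = 2, b = -2.
So f(s) = 2s - 2.
Then f(9) = 16.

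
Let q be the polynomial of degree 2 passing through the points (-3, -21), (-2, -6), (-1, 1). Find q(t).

Write q(t) = at^2 + bt + c. Substituting each data point gives a linear system:
  9a - 3b + c = -21
  4a - 2b + c = -6
  a - b + c = 1
Solving the system yields a = -4, b = -5, c = 0.
So q(t) = -4t² - 5t.
Check: q(-1) = 1. ✓

q(t) = -4t^2 - 5t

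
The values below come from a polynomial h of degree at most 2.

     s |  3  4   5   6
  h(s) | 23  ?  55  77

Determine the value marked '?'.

37

The 3 known points determine the degree-2 polynomial uniquely.
Write h(s) = as^2 + bs + c. Substituting each data point gives a linear system:
  9a + 3b + c = 23
  25a + 5b + c = 55
  36a + 6b + c = 77
Solving the system yields a = 2, b = 0, c = 5.
So h(s) = 2s^2 + 5.
Then h(4) = 37.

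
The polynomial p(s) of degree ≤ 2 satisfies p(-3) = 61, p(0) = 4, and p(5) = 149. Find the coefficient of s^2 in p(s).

6

Write p(s) = as^2 + bs + c. Substituting each data point gives a linear system:
  9a - 3b + c = 61
  c = 4
  25a + 5b + c = 149
Solving the system yields a = 6, b = -1, c = 4.
So p(s) = 6s^2 - s + 4.
The leading coefficient is 6.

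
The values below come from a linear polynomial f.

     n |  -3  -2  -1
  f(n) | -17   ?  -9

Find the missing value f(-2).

On equispaced nodes a degree-1 polynomial has vanishing second forward difference, so
  f(-3) - 2·f(-2) + f(-1) = 0.
Substituting the known values and solving for f(-2):
  -2·f(-2) = 26
  f(-2) = -13.

-13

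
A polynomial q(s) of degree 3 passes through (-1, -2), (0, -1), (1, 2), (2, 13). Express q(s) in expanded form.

Write q(s) = as^3 + bs^2 + cs + d. Substituting each data point gives a linear system:
  -a + b - c + d = -2
  d = -1
  a + b + c + d = 2
  8a + 4b + 2c + d = 13
Solving the system yields a = 1, b = 1, c = 1, d = -1.
So q(s) = s^3 + s^2 + s - 1.
Check: q(2) = 13. ✓

q(s) = s^3 + s^2 + s - 1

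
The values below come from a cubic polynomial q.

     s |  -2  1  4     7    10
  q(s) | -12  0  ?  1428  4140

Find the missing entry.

264

The 4 known points determine the degree-3 polynomial uniquely.
Write q(s) = as^3 + bs^2 + cs + d. Substituting each data point gives a linear system:
  -8a + 4b - 2c + d = -12
  a + b + c + d = 0
  343a + 49b + 7c + d = 1428
  1000a + 100b + 10c + d = 4140
Solving the system yields a = 4, b = 2, c = -6, d = 0.
So q(s) = 4s³ + 2s² - 6s.
Then q(4) = 264.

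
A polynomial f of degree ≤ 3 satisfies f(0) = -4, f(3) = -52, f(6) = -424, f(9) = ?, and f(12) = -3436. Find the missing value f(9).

-1444

On equispaced nodes a degree-3 polynomial has vanishing fourth forward difference, so
  f(0) - 4·f(3) + 6·f(6) - 4·f(9) + f(12) = 0.
Substituting the known values and solving for f(9):
  -4·f(9) = 5776
  f(9) = -1444.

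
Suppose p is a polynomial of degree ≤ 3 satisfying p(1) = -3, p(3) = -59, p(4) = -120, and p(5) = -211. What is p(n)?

p(n) = -n^3 - 3n^2 - 3n + 4

Using the Lagrange interpolation formula with nodes 1, 3, 4, 5:
  L_0(n) = (n - 3)(n - 4)(n - 5) / -24
  L_1(n) = (n - 1)(n - 4)(n - 5) / 4
  L_2(n) = (n - 1)(n - 3)(n - 5) / -3
  L_3(n) = (n - 1)(n - 3)(n - 4) / 8
Then p(n) = -3·L_0(n) - 59·L_1(n) - 120·L_2(n) - 211·L_3(n).
Expanding and collecting terms gives p(n) = -n^3 - 3n^2 - 3n + 4.
Check: p(4) = -120. ✓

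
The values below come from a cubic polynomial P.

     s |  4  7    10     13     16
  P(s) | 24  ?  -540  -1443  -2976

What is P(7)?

-105

The 4 known points determine the degree-3 polynomial uniquely.
Write P(s) = as^3 + bs^2 + cs + d. Substituting each data point gives a linear system:
  64a + 16b + 4c + d = 24
  1000a + 100b + 10c + d = -540
  2197a + 169b + 13c + d = -1443
  4096a + 256b + 16c + d = -2976
Solving the system yields a = -1, b = 4, c = 6, d = 0.
So P(s) = -s^3 + 4s^2 + 6s.
Then P(7) = -105.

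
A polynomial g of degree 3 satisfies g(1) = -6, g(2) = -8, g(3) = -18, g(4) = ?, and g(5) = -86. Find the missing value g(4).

The 4 known points determine the degree-3 polynomial uniquely.
Write g(u) = au^3 + bu^2 + cu + d. Substituting each data point gives a linear system:
  a + b + c + d = -6
  8a + 4b + 2c + d = -8
  27a + 9b + 3c + d = -18
  125a + 25b + 5c + d = -86
Solving the system yields a = -1, b = 2, c = -1, d = -6.
So g(u) = -u^3 + 2u^2 - u - 6.
Then g(4) = -42.

-42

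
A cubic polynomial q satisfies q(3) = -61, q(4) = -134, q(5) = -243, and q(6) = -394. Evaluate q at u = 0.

2

Forward differences of the values at u = 3, 4, 5, 6:
  q  : -61  -134  -243  -394
  Δ  : -73  -109  -151
  Δ^2: -36  -42
  Δ^3: -6
The third differences are constant, confirming degree 3.
Interpolating (Newton forward form) and evaluating at u = 0 gives q(0) = 2.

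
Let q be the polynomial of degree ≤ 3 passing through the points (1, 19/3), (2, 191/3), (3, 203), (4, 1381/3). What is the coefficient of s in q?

Write q(s) = as^3 + bs^2 + cs + d. Substituting each data point gives a linear system:
  a + b + c + d = 19/3
  8a + 4b + 2c + d = 191/3
  27a + 9b + 3c + d = 203
  64a + 16b + 4c + d = 1381/3
Solving the system yields a = 6, b = 5, c = 1/3, d = -5.
So q(s) = 6s^3 + 5s^2 + (1/3)s - 5.
The coefficient of s is 1/3.

1/3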